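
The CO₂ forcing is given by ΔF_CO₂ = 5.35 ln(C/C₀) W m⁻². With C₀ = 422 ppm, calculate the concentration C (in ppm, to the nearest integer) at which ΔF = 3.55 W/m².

C ≈ 819 ppm

Set 5.35 ln(C/422) = 3.55, so ln(C/422) = 3.55/5.35 = 0.66355.
Then C/422 = e^0.66355 = 1.94167, giving C = 422 × 1.94167 = 819.38 ppm.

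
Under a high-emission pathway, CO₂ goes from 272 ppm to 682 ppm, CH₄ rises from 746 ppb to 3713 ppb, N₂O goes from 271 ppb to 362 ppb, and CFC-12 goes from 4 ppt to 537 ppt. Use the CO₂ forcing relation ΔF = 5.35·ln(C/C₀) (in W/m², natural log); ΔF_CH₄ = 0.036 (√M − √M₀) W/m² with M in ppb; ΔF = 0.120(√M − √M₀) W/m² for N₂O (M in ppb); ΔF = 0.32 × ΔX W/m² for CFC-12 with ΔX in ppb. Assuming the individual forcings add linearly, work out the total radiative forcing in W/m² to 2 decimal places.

CO₂: 5.35 × ln(682/272) = 5.35 × ln(2.50735) = 5.35 × 0.91923 = 4.9179 W/m².
CH₄: 0.036 × (√3713 − √746) = 0.036 × (60.9344 − 27.3130) = 0.036 × 33.6214 = 1.2104 W/m².
N₂O: 0.120 × (√362 − √271) = 0.120 × (19.0263 − 16.4621) = 0.120 × 2.5642 = 0.3077 W/m².
CFC-12: Δ = 537 − 4 = 533 ppt = 0.533 ppb; ΔF = 0.32 × 0.533 = 0.1706 W/m².
Total ΔF = 4.9179 + 1.2104 + 0.3077 + 0.1706 = 6.6066 W/m².

ΔF = 6.61 W/m²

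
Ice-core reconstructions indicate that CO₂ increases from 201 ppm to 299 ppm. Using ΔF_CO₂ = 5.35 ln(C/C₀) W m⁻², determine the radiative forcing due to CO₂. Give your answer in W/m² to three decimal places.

CO₂: 5.35 × ln(299/201) = 5.35 × ln(1.48756) = 5.35 × 0.39714 = 2.1247 W/m².

ΔF = 2.125 W/m²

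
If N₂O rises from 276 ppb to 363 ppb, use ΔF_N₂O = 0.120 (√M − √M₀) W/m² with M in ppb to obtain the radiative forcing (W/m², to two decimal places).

N₂O: 0.120 × (√363 − √276) = 0.120 × (19.0526 − 16.6132) = 0.120 × 2.4394 = 0.2927 W/m².

ΔF = 0.29 W/m²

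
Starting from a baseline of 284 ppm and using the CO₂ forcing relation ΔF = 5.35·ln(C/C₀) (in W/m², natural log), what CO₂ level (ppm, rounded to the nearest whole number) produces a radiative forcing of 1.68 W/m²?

C ≈ 389 ppm

Set 5.35 ln(C/284) = 1.68, so ln(C/284) = 1.68/5.35 = 0.31402.
Then C/284 = e^0.31402 = 1.36892, giving C = 284 × 1.36892 = 388.77 ppm.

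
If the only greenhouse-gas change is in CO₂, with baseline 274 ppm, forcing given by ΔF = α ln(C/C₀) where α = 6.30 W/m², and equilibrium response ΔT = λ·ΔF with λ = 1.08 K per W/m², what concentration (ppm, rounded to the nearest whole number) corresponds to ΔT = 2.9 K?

C ≈ 420 ppm

Required forcing: ΔF = ΔT/λ = 2.9/1.08 = 2.6852 W/m².
Then ln(C/274) = ΔF/6.30 = 2.6852/6.30 = 0.42622.
So C = 274 × e^0.42622 = 274 × 1.53146 = 419.62 ppm.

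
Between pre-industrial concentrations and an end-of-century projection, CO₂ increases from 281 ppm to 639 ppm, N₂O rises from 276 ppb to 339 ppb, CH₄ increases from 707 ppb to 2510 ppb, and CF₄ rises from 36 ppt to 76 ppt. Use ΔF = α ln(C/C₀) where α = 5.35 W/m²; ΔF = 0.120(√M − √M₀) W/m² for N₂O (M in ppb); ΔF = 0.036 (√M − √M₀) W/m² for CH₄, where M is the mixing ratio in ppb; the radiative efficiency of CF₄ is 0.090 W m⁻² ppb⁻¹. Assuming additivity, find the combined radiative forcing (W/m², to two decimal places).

CO₂: 5.35 × ln(639/281) = 5.35 × ln(2.27402) = 5.35 × 0.82155 = 4.3953 W/m².
N₂O: 0.120 × (√339 − √276) = 0.120 × (18.4120 − 16.6132) = 0.120 × 1.7988 = 0.2159 W/m².
CH₄: 0.036 × (√2510 − √707) = 0.036 × (50.0999 − 26.5895) = 0.036 × 23.5104 = 0.8464 W/m².
CF₄: Δ = 76 − 36 = 40 ppt = 0.040 ppb; ΔF = 0.090 × 0.040 = 0.0036 W/m².
Total ΔF = 4.3953 + 0.2159 + 0.8464 + 0.0036 = 5.4612 W/m².

ΔF = 5.46 W/m²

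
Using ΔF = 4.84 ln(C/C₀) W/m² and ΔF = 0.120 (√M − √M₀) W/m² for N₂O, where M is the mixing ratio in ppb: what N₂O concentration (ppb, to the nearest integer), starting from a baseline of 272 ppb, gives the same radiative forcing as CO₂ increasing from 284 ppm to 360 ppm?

CO₂ forcing: 4.84 × ln(360/284) = 4.84 × 0.237130 = 1.14771 W/m².
Set 0.120(√M − √272) = 1.14771: √M = 1.14771/0.120 + √272 = 9.5643 + 16.4924 = 26.0567.
M = (26.0567)² = 678.95 ppb.

M ≈ 679 ppb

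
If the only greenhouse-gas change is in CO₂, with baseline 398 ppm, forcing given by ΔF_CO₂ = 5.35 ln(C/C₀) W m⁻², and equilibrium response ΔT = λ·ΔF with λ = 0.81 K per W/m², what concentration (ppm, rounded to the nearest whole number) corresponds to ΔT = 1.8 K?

C ≈ 603 ppm

Required forcing: ΔF = ΔT/λ = 1.8/0.81 = 2.2222 W/m².
Then ln(C/398) = ΔF/5.35 = 2.2222/5.35 = 0.41536.
So C = 398 × e^0.41536 = 398 × 1.51492 = 602.94 ppm.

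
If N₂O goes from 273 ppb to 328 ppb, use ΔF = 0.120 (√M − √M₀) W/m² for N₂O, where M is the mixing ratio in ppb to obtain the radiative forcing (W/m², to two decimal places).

ΔF = 0.19 W/m²

N₂O: 0.120 × (√328 − √273) = 0.120 × (18.1108 − 16.5227) = 0.120 × 1.5881 = 0.1906 W/m².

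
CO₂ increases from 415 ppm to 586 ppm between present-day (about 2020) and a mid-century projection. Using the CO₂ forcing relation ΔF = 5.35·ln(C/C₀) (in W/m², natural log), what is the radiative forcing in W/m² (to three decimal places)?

CO₂: 5.35 × ln(586/415) = 5.35 × ln(1.41205) = 5.35 × 0.34504 = 1.8460 W/m².

ΔF = 1.846 W/m²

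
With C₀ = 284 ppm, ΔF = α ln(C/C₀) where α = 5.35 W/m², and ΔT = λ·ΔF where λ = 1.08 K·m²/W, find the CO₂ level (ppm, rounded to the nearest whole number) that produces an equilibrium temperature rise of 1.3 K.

C ≈ 356 ppm

Required forcing: ΔF = ΔT/λ = 1.3/1.08 = 1.2037 W/m².
Then ln(C/284) = ΔF/5.35 = 1.2037/5.35 = 0.22499.
So C = 284 × e^0.22499 = 284 × 1.25231 = 355.66 ppm.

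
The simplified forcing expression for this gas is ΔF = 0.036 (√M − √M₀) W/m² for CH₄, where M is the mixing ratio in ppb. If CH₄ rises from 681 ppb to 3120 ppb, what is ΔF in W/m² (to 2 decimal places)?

ΔF = 1.07 W/m²

CH₄: 0.036 × (√3120 − √681) = 0.036 × (55.8570 − 26.0960) = 0.036 × 29.7610 = 1.0714 W/m².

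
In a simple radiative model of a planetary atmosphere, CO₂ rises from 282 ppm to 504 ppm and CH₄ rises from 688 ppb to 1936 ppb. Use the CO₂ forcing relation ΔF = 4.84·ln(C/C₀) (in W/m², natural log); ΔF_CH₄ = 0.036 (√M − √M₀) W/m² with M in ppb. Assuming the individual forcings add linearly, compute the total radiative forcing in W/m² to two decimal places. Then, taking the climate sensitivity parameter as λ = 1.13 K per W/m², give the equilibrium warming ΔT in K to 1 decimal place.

CO₂: 4.84 × ln(504/282) = 4.84 × ln(1.78723) = 4.84 × 0.58067 = 2.8104 W/m².
CH₄: 0.036 × (√1936 − √688) = 0.036 × (44.0000 − 26.2298) = 0.036 × 17.7702 = 0.6397 W/m².
Total ΔF = 2.8104 + 0.6397 = 3.4501 W/m².
ΔT = λ ΔF = 1.13 × 3.45 = 3.8985 K.

ΔF = 3.45 W/m²; ΔT = 3.9 K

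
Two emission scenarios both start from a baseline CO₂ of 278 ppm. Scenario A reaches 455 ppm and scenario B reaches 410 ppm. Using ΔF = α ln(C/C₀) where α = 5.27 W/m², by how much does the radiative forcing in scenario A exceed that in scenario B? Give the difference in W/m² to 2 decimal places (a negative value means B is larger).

ΔF_A − ΔF_B = 0.55 W/m²

ΔF_A = 5.27 ln(455/278) = 5.27 × 0.49268 = 2.5964 W/m².
ΔF_B = 5.27 ln(410/278) = 5.27 × 0.38854 = 2.0476 W/m².
Difference: 2.5964 − 2.0476 = 0.5488 W/m².
(Equivalently, ΔF_A − ΔF_B = 5.27 ln(455/410) = 5.27 × 0.10414 = 0.5488 W/m².)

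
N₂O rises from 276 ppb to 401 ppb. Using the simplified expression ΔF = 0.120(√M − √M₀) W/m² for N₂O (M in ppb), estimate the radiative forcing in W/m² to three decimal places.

ΔF = 0.409 W/m²

N₂O: 0.120 × (√401 − √276) = 0.120 × (20.0250 − 16.6132) = 0.120 × 3.4118 = 0.4094 W/m².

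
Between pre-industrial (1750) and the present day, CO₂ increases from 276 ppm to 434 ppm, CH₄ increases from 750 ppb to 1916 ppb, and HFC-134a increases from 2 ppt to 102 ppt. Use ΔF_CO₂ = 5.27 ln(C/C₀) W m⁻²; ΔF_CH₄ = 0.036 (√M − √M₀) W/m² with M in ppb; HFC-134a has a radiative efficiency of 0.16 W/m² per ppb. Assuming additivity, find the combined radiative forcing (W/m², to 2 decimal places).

CO₂: 5.27 × ln(434/276) = 5.27 × ln(1.57246) = 5.27 × 0.45264 = 2.3854 W/m².
CH₄: 0.036 × (√1916 − √750) = 0.036 × (43.7721 − 27.3861) = 0.036 × 16.3860 = 0.5899 W/m².
HFC-134a: Δ = 102 − 2 = 100 ppt = 0.100 ppb; ΔF = 0.16 × 0.100 = 0.0160 W/m².
Total ΔF = 2.3854 + 0.5899 + 0.0160 = 2.9913 W/m².

ΔF = 2.99 W/m²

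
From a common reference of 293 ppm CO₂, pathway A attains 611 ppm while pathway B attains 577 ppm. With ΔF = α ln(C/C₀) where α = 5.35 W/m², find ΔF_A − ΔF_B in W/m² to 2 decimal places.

ΔF_A − ΔF_B = 0.31 W/m²

ΔF_A = 5.35 ln(611/293) = 5.35 × 0.73492 = 3.9318 W/m².
ΔF_B = 5.35 ln(577/293) = 5.35 × 0.67767 = 3.6255 W/m².
Difference: 3.9318 − 3.6255 = 0.3063 W/m².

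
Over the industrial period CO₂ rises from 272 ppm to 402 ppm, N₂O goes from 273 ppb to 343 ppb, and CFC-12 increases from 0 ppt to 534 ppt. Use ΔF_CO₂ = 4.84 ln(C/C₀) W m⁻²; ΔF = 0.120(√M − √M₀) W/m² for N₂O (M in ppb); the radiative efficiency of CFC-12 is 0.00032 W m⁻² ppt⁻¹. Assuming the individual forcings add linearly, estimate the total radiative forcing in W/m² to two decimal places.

ΔF = 2.30 W/m²

CO₂: 4.84 × ln(402/272) = 4.84 × ln(1.47794) = 4.84 × 0.39065 = 1.8907 W/m².
N₂O: 0.120 × (√343 − √273) = 0.120 × (18.5203 − 16.5227) = 0.120 × 1.9976 = 0.2397 W/m².
CFC-12: ΔF = 0.00032 × (534 − 0) = 0.00032 × 534 = 0.1709 W/m².
Total ΔF = 1.8907 + 0.2397 + 0.1709 = 2.3013 W/m².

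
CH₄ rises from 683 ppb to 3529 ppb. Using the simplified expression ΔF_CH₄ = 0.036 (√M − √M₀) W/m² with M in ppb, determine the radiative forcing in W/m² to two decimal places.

ΔF = 1.20 W/m²

CH₄: 0.036 × (√3529 − √683) = 0.036 × (59.4054 − 26.1343) = 0.036 × 33.2711 = 1.1978 W/m².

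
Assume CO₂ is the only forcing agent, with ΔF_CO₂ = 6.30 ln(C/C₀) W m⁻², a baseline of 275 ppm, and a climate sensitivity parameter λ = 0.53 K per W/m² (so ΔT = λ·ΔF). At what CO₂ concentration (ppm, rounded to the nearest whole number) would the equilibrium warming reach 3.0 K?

C ≈ 675 ppm

Required forcing: ΔF = ΔT/λ = 3.0/0.53 = 5.6604 W/m².
Then ln(C/275) = ΔF/6.30 = 5.6604/6.30 = 0.89848.
So C = 275 × e^0.89848 = 275 × 2.45587 = 675.36 ppm.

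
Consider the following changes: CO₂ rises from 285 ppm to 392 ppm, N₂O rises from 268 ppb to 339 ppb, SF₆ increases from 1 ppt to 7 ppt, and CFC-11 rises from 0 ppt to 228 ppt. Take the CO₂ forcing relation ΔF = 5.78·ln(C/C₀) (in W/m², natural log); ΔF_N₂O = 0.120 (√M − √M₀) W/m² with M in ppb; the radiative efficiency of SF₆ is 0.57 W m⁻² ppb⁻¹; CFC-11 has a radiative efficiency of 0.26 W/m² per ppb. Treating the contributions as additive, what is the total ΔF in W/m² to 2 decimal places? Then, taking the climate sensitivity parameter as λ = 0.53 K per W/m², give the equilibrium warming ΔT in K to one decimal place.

CO₂: 5.78 × ln(392/285) = 5.78 × ln(1.37544) = 5.78 × 0.31877 = 1.8425 W/m².
N₂O: 0.120 × (√339 − √268) = 0.120 × (18.4120 − 16.3707) = 0.120 × 2.0413 = 0.2450 W/m².
SF₆: Δ = 7 − 1 = 6 ppt = 0.006 ppb; ΔF = 0.57 × 0.006 = 0.0034 W/m².
CFC-11: Δ = 228 − 0 = 228 ppt = 0.228 ppb; ΔF = 0.26 × 0.228 = 0.0593 W/m².
Total ΔF = 1.8425 + 0.2450 + 0.0034 + 0.0593 = 2.1502 W/m².
ΔT = λ ΔF = 0.53 × 2.15 = 1.1395 K.

ΔF = 2.15 W/m²; ΔT = 1.1 K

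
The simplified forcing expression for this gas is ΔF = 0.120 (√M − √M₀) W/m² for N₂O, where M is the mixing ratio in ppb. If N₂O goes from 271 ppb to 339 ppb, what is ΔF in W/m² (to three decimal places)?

N₂O: 0.120 × (√339 − √271) = 0.120 × (18.4120 − 16.4621) = 0.120 × 1.9499 = 0.2340 W/m².

ΔF = 0.234 W/m²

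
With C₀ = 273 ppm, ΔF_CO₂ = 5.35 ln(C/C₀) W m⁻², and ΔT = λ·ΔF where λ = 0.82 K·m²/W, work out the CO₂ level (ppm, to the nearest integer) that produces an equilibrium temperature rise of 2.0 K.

Required forcing: ΔF = ΔT/λ = 2.0/0.82 = 2.4390 W/m².
Then ln(C/273) = ΔF/5.35 = 2.4390/5.35 = 0.45589.
So C = 273 × e^0.45589 = 273 × 1.57758 = 430.68 ppm.

C ≈ 431 ppm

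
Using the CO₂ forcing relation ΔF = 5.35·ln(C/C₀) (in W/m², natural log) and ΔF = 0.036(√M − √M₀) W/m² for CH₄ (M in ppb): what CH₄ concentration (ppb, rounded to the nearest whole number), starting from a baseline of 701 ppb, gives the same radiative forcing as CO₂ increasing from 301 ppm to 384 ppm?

CO₂ forcing: 5.35 × ln(384/301) = 5.35 × 0.243532 = 1.30290 W/m².
Set 0.036(√M − √701) = 1.30290: √M = 1.30290/0.036 + √701 = 36.1917 + 26.4764 = 62.6681.
M = (62.6681)² = 3927.29 ppb.

M ≈ 3927 ppb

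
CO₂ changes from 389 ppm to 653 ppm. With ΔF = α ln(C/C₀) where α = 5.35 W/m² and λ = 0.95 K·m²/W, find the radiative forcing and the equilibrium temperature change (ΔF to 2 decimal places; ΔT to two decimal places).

ΔF = 2.77 W/m²; ΔT = 2.63 K

CO₂: 5.35 × ln(653/389) = 5.35 × ln(1.67866) = 5.35 × 0.51800 = 2.7713 W/m².
ΔT = λ ΔF = 0.95 × 2.77 = 2.6315 K.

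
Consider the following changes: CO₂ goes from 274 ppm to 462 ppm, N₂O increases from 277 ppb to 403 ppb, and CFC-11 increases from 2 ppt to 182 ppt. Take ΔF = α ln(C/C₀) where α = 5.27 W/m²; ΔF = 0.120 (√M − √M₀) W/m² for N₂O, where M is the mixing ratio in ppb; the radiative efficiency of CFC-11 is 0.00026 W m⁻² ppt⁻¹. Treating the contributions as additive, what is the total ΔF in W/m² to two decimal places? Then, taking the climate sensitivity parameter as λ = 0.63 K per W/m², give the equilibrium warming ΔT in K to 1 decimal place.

ΔF = 3.21 W/m²; ΔT = 2.0 K

CO₂: 5.27 × ln(462/274) = 5.27 × ln(1.68613) = 5.27 × 0.52244 = 2.7533 W/m².
N₂O: 0.120 × (√403 − √277) = 0.120 × (20.0749 − 16.6433) = 0.120 × 3.4316 = 0.4118 W/m².
CFC-11: ΔF = 0.00026 × (182 − 2) = 0.00026 × 180 = 0.0468 W/m².
Total ΔF = 2.7533 + 0.4118 + 0.0468 = 3.2119 W/m².
ΔT = λ ΔF = 0.63 × 3.21 = 2.0223 K.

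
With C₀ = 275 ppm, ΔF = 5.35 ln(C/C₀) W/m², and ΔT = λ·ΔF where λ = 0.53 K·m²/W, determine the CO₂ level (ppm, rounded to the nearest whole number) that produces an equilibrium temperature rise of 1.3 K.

Required forcing: ΔF = ΔT/λ = 1.3/0.53 = 2.4528 W/m².
Then ln(C/275) = ΔF/5.35 = 2.4528/5.35 = 0.45847.
So C = 275 × e^0.45847 = 275 × 1.58165 = 434.95 ppm.

C ≈ 435 ppm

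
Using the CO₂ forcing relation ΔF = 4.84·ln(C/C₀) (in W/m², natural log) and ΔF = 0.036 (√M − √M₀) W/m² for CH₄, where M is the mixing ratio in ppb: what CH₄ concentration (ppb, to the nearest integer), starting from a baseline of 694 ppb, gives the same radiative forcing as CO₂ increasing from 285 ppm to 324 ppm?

M ≈ 1900 ppb

CO₂ forcing: 4.84 × ln(324/285) = 4.84 × 0.128254 = 0.62075 W/m².
Set 0.036(√M − √694) = 0.62075: √M = 0.62075/0.036 + √694 = 17.2431 + 26.3439 = 43.5870.
M = (43.5870)² = 1899.83 ppb.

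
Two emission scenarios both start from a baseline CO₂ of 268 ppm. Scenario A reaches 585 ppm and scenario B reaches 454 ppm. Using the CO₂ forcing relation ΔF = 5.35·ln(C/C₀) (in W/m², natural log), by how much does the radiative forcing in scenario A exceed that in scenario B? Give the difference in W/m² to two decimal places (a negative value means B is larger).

ΔF_A − ΔF_B = 1.36 W/m²

ΔF_A = 5.35 ln(585/268) = 5.35 × 0.78062 = 4.1763 W/m².
ΔF_B = 5.35 ln(454/268) = 5.35 × 0.52711 = 2.8200 W/m².
Difference: 4.1763 − 2.8200 = 1.3563 W/m².
(Equivalently, ΔF_A − ΔF_B = 5.35 ln(585/454) = 5.35 × 0.25351 = 1.3563 W/m².)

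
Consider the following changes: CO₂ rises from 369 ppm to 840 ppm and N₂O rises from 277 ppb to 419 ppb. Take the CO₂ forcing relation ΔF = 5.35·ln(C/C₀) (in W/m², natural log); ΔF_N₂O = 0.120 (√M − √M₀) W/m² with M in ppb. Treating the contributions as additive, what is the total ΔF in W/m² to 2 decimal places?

CO₂: 5.35 × ln(840/369) = 5.35 × ln(2.27642) = 5.35 × 0.82260 = 4.4009 W/m².
N₂O: 0.120 × (√419 − √277) = 0.120 × (20.4695 − 16.6433) = 0.120 × 3.8262 = 0.4591 W/m².
Total ΔF = 4.4009 + 0.4591 = 4.8600 W/m².

ΔF = 4.86 W/m²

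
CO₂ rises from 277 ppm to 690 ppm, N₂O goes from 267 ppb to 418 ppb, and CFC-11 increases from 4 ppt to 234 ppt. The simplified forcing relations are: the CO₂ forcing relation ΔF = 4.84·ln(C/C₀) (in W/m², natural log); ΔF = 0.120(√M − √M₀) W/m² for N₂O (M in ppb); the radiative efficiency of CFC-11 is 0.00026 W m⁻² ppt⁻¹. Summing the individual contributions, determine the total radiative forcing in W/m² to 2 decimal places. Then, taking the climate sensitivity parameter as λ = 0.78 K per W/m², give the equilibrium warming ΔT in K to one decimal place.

ΔF = 4.97 W/m²; ΔT = 3.9 K

CO₂: 4.84 × ln(690/277) = 4.84 × ln(2.49097) = 4.84 × 0.91267 = 4.4173 W/m².
N₂O: 0.120 × (√418 − √267) = 0.120 × (20.4450 − 16.3401) = 0.120 × 4.1049 = 0.4926 W/m².
CFC-11: ΔF = 0.00026 × (234 − 4) = 0.00026 × 230 = 0.0598 W/m².
Total ΔF = 4.4173 + 0.4926 + 0.0598 = 4.9697 W/m².
ΔT = λ ΔF = 0.78 × 4.97 = 3.8766 K.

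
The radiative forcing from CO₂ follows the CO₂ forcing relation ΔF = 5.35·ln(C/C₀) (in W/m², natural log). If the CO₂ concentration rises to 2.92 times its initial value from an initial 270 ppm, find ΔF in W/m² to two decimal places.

ΔF = 5.73 W/m²

Because the forcing depends only on the ratio C/C₀, the initial concentration does not enter.
ΔF = 5.35 × ln(2.92) = 5.35 × 1.07158 = 5.7330 W/m².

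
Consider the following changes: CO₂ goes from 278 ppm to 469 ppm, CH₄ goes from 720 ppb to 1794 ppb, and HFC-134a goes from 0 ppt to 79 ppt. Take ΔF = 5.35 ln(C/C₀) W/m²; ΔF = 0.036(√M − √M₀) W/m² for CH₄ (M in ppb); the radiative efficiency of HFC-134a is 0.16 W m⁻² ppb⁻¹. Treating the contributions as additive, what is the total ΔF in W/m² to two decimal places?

ΔF = 3.37 W/m²

CO₂: 5.35 × ln(469/278) = 5.35 × ln(1.68705) = 5.35 × 0.52298 = 2.7979 W/m².
CH₄: 0.036 × (√1794 − √720) = 0.036 × (42.3556 − 26.8328) = 0.036 × 15.5228 = 0.5588 W/m².
HFC-134a: Δ = 79 − 0 = 79 ppt = 0.079 ppb; ΔF = 0.16 × 0.079 = 0.0126 W/m².
Total ΔF = 2.7979 + 0.5588 + 0.0126 = 3.3693 W/m².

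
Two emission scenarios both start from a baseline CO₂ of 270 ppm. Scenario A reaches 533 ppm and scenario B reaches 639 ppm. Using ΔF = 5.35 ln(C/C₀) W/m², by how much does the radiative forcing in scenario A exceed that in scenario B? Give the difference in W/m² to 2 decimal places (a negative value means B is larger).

ΔF_A = 5.35 ln(533/270) = 5.35 × 0.68010 = 3.6385 W/m².
ΔF_B = 5.35 ln(639/270) = 5.35 × 0.86148 = 4.6089 W/m².
Difference: 3.6385 − 4.6089 = -0.9704 W/m².
(Equivalently, ΔF_A − ΔF_B = 5.35 ln(533/639) = 5.35 × -0.18138 = -0.9704 W/m².)

ΔF_A − ΔF_B = -0.97 W/m²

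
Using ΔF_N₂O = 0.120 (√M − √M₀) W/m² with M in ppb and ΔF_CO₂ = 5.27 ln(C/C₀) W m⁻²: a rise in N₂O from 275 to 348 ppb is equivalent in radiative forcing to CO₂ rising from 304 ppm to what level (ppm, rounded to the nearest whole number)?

C ≈ 319 ppm

N₂O forcing: 0.120 × (√348 − √275) = 0.120 × (18.6548 − 16.5831) = 0.120 × 2.0717 = 0.24860 W/m².
Set 5.27 ln(C/304) = 0.24860: ln(C/304) = 0.24860/5.27 = 0.04717, so C = 304 × e^0.04717 = 304 × 1.04830 = 318.68 ppm.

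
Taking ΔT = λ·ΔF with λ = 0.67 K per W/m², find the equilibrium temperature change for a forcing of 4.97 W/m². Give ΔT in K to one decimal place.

ΔT = λ ΔF = 0.67 × 4.97 = 3.3299 K.

ΔT = 3.3 K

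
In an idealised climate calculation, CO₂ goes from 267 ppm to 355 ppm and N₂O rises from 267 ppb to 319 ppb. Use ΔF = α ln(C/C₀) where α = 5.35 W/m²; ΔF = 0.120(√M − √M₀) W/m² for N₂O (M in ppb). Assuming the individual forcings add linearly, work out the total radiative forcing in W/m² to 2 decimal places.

CO₂: 5.35 × ln(355/267) = 5.35 × ln(1.32959) = 5.35 × 0.28487 = 1.5241 W/m².
N₂O: 0.120 × (√319 − √267) = 0.120 × (17.8606 − 16.3401) = 0.120 × 1.5205 = 0.1825 W/m².
Total ΔF = 1.5241 + 0.1825 = 1.7066 W/m².

ΔF = 1.71 W/m²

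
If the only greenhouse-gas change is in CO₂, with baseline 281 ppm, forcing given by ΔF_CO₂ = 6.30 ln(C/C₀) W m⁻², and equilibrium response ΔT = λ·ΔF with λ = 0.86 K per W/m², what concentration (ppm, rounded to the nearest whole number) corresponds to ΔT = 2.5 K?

Required forcing: ΔF = ΔT/λ = 2.5/0.86 = 2.9070 W/m².
Then ln(C/281) = ΔF/6.30 = 2.9070/6.30 = 0.46143.
So C = 281 × e^0.46143 = 281 × 1.58634 = 445.76 ppm.

C ≈ 446 ppm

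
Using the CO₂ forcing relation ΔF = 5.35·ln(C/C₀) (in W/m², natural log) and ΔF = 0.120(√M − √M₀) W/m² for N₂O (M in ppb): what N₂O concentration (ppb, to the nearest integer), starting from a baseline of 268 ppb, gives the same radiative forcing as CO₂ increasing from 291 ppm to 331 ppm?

CO₂ forcing: 5.35 × ln(331/291) = 5.35 × 0.128795 = 0.68905 W/m².
Set 0.120(√M − √268) = 0.68905: √M = 0.68905/0.120 + √268 = 5.7421 + 16.3707 = 22.1128.
M = (22.1128)² = 488.98 ppb.

M ≈ 489 ppb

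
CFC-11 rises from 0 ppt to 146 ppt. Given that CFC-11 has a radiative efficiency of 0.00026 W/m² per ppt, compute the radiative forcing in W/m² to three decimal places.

ΔF = 0.038 W/m²

CFC-11: ΔF = 0.00026 × (146 − 0) = 0.00026 × 146 = 0.0380 W/m².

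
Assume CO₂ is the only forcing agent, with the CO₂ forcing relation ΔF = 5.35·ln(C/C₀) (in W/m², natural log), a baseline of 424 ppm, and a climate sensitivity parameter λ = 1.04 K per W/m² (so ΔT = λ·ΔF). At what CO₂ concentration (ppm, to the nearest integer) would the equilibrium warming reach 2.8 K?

C ≈ 701 ppm

Required forcing: ΔF = ΔT/λ = 2.8/1.04 = 2.6923 W/m².
Then ln(C/424) = ΔF/5.35 = 2.6923/5.35 = 0.50323.
So C = 424 × e^0.50323 = 424 × 1.65406 = 701.32 ppm.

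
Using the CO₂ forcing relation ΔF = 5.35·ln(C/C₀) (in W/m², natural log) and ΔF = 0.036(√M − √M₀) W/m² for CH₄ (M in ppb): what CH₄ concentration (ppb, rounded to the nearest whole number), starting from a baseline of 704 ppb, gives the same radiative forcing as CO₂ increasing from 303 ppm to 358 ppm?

CO₂ forcing: 5.35 × ln(358/303) = 5.35 × 0.166800 = 0.89238 W/m².
Set 0.036(√M − √704) = 0.89238: √M = 0.89238/0.036 + √704 = 24.7883 + 26.5330 = 51.3213.
M = (51.3213)² = 2633.88 ppb.

M ≈ 2634 ppb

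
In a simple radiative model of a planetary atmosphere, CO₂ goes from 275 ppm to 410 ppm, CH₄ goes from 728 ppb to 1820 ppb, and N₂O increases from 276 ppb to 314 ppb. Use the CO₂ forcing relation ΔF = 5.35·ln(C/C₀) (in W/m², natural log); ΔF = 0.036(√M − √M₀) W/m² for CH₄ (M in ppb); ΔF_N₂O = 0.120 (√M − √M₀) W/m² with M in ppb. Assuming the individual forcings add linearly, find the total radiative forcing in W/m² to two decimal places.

ΔF = 2.83 W/m²

CO₂: 5.35 × ln(410/275) = 5.35 × ln(1.49091) = 5.35 × 0.39939 = 2.1367 W/m².
CH₄: 0.036 × (√1820 − √728) = 0.036 × (42.6615 − 26.9815) = 0.036 × 15.6800 = 0.5645 W/m².
N₂O: 0.120 × (√314 − √276) = 0.120 × (17.7200 − 16.6132) = 0.120 × 1.1068 = 0.1328 W/m².
Total ΔF = 2.1367 + 0.5645 + 0.1328 = 2.8340 W/m².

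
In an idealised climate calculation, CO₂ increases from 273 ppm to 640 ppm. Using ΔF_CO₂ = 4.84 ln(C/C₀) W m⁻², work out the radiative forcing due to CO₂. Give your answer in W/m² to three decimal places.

ΔF = 4.124 W/m²

CO₂ absorption bands are partially saturated, so forcing scales with the logarithm of the concentration ratio.
CO₂: 4.84 × ln(640/273) = 4.84 × ln(2.34432) = 4.84 × 0.85200 = 4.1237 W/m².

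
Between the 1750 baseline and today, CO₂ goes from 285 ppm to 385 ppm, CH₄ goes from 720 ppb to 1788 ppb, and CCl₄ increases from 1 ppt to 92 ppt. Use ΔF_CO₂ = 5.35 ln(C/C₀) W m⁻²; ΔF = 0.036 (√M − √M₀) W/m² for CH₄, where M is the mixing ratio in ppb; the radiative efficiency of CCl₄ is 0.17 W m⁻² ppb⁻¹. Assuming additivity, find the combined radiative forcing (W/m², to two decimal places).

ΔF = 2.18 W/m²

CO₂: 5.35 × ln(385/285) = 5.35 × ln(1.35088) = 5.35 × 0.30076 = 1.6091 W/m².
CH₄: 0.036 × (√1788 − √720) = 0.036 × (42.2847 − 26.8328) = 0.036 × 15.4519 = 0.5563 W/m².
CCl₄: Δ = 92 − 1 = 91 ppt = 0.091 ppb; ΔF = 0.17 × 0.091 = 0.0155 W/m².
Total ΔF = 1.6091 + 0.5563 + 0.0155 = 2.1809 W/m².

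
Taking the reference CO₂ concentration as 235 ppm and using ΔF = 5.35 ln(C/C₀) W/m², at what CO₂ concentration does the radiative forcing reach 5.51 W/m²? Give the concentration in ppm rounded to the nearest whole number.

C ≈ 658 ppm

Set 5.35 ln(C/235) = 5.51, so ln(C/235) = 5.51/5.35 = 1.02991.
Then C/235 = e^1.02991 = 2.80081, giving C = 235 × 2.80081 = 658.19 ppm.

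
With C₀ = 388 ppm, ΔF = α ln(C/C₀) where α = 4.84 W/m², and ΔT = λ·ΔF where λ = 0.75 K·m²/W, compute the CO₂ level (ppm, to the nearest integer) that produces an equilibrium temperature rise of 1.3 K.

C ≈ 555 ppm

Required forcing: ΔF = ΔT/λ = 1.3/0.75 = 1.7333 W/m².
Then ln(C/388) = ΔF/4.84 = 1.7333/4.84 = 0.35812.
So C = 388 × e^0.35812 = 388 × 1.43064 = 555.09 ppm.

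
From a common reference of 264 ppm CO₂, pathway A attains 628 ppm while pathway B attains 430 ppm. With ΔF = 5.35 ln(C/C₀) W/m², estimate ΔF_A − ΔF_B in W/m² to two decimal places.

ΔF_A − ΔF_B = 2.03 W/m²

ΔF_A = 5.35 ln(628/264) = 5.35 × 0.86659 = 4.6363 W/m².
ΔF_B = 5.35 ln(430/264) = 5.35 × 0.48784 = 2.6099 W/m².
Difference: 4.6363 − 2.6099 = 2.0264 W/m².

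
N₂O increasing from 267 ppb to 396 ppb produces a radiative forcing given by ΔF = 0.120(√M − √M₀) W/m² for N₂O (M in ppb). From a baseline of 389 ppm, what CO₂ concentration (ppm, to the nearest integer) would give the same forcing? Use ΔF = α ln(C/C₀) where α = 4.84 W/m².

N₂O forcing: 0.120 × (√396 − √267) = 0.120 × (19.8997 − 16.3401) = 0.120 × 3.5596 = 0.42715 W/m².
Set 4.84 ln(C/389) = 0.42715: ln(C/389) = 0.42715/4.84 = 0.08825, so C = 389 × e^0.08825 = 389 × 1.09226 = 424.89 ppm.

C ≈ 425 ppm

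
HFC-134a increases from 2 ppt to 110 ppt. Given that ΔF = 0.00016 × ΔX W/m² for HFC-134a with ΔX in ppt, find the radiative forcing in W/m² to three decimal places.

ΔF = 0.017 W/m²

HFC-134a: ΔF = 0.00016 × (110 − 2) = 0.00016 × 108 = 0.0173 W/m².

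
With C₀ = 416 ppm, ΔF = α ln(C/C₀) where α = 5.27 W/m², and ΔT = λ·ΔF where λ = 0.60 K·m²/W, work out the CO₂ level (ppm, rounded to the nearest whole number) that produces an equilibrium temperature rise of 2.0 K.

C ≈ 783 ppm

Required forcing: ΔF = ΔT/λ = 2.0/0.60 = 3.3333 W/m².
Then ln(C/416) = ΔF/5.27 = 3.3333/5.27 = 0.63250.
So C = 416 × e^0.63250 = 416 × 1.88231 = 783.04 ppm.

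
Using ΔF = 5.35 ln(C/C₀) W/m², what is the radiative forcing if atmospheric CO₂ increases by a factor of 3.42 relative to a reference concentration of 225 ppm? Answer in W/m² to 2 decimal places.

Because the forcing depends only on the ratio C/C₀, the initial concentration does not enter.
ΔF = 5.35 × ln(3.42) = 5.35 × 1.22964 = 6.5786 W/m².

ΔF = 6.58 W/m²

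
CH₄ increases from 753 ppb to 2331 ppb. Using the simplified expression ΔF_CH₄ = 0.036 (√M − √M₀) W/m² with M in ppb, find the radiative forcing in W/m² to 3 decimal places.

ΔF = 0.750 W/m²

CH₄: 0.036 × (√2331 − √753) = 0.036 × (48.2804 − 27.4408) = 0.036 × 20.8396 = 0.7502 W/m².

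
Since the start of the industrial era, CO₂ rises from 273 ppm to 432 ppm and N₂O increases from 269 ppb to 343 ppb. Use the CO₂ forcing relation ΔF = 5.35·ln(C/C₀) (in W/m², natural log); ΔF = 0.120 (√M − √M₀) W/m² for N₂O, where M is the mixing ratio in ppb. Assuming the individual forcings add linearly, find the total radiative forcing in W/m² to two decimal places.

CO₂: 5.35 × ln(432/273) = 5.35 × ln(1.58242) = 5.35 × 0.45896 = 2.4554 W/m².
N₂O: 0.120 × (√343 − √269) = 0.120 × (18.5203 − 16.4012) = 0.120 × 2.1191 = 0.2543 W/m².
Total ΔF = 2.4554 + 0.2543 = 2.7097 W/m².

ΔF = 2.71 W/m²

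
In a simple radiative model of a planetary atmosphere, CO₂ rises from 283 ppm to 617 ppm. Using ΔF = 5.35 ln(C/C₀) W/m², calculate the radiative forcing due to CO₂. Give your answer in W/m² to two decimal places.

ΔF = 4.17 W/m²

CO₂: 5.35 × ln(617/283) = 5.35 × ln(2.18021) = 5.35 × 0.77942 = 4.1699 W/m².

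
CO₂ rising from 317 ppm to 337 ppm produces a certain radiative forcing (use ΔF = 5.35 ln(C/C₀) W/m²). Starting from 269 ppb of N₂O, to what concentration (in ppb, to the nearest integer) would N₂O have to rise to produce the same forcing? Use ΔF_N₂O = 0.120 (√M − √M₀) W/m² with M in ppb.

CO₂ forcing: 5.35 × ln(337/317) = 5.35 × 0.061181 = 0.32732 W/m².
Set 0.120(√M − √269) = 0.32732: √M = 0.32732/0.120 + √269 = 2.7277 + 16.4012 = 19.1289.
M = (19.1289)² = 365.91 ppb.

M ≈ 366 ppb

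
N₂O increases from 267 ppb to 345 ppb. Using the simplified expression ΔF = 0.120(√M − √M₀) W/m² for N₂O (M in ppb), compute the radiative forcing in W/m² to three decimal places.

N₂O: 0.120 × (√345 − √267) = 0.120 × (18.5742 − 16.3401) = 0.120 × 2.2341 = 0.2681 W/m².

ΔF = 0.268 W/m²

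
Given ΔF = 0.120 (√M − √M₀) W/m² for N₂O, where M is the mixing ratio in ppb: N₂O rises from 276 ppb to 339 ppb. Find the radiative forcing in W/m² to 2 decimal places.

N₂O: 0.120 × (√339 − √276) = 0.120 × (18.4120 − 16.6132) = 0.120 × 1.7988 = 0.2159 W/m².

ΔF = 0.22 W/m²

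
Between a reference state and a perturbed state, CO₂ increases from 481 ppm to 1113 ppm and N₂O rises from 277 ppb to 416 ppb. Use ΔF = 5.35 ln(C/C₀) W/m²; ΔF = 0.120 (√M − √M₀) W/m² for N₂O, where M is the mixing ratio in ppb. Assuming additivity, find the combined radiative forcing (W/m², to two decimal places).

CO₂: 5.35 × ln(1113/481) = 5.35 × ln(2.31393) = 5.35 × 0.83895 = 4.4884 W/m².
N₂O: 0.120 × (√416 − √277) = 0.120 × (20.3961 − 16.6433) = 0.120 × 3.7528 = 0.4503 W/m².
Total ΔF = 4.4884 + 0.4503 = 4.9387 W/m².

ΔF = 4.94 W/m²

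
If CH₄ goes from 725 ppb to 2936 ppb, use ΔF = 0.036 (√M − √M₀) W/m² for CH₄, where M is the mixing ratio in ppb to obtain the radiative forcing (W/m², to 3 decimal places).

CH₄: 0.036 × (√2936 − √725) = 0.036 × (54.1849 − 26.9258) = 0.036 × 27.2591 = 0.9813 W/m².

ΔF = 0.981 W/m²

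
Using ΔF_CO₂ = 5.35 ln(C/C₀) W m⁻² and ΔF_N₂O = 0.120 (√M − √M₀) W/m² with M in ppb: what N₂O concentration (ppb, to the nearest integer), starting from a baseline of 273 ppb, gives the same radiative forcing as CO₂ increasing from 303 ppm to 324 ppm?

CO₂ forcing: 5.35 × ln(324/303) = 5.35 × 0.067011 = 0.35851 W/m².
Set 0.120(√M − √273) = 0.35851: √M = 0.35851/0.120 + √273 = 2.9876 + 16.5227 = 19.5103.
M = (19.5103)² = 380.65 ppb.

M ≈ 381 ppb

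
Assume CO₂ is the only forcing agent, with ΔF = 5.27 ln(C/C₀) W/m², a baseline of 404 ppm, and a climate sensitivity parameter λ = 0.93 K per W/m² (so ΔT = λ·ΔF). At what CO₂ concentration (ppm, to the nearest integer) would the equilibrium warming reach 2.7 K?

Required forcing: ΔF = ΔT/λ = 2.7/0.93 = 2.9032 W/m².
Then ln(C/404) = ΔF/5.27 = 2.9032/5.27 = 0.55089.
So C = 404 × e^0.55089 = 404 × 1.73480 = 700.86 ppm.

C ≈ 701 ppm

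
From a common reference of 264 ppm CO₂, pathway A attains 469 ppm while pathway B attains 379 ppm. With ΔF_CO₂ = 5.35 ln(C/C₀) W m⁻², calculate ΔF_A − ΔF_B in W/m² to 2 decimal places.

ΔF_A = 5.35 ln(469/264) = 5.35 × 0.57465 = 3.0744 W/m².
ΔF_B = 5.35 ln(379/264) = 5.35 × 0.36159 = 1.9345 W/m².
Difference: 3.0744 − 1.9345 = 1.1399 W/m².
(Equivalently, ΔF_A − ΔF_B = 5.35 ln(469/379) = 5.35 × 0.21307 = 1.1399 W/m².)

ΔF_A − ΔF_B = 1.14 W/m²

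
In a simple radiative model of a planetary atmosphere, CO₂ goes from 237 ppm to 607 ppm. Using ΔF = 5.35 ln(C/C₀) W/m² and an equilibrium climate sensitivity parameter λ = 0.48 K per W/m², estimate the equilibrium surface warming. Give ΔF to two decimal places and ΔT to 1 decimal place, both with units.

CO₂: 5.35 × ln(607/237) = 5.35 × ln(2.56118) = 5.35 × 0.94047 = 5.0315 W/m².
ΔT = λ ΔF = 0.48 × 5.03 = 2.4144 K.

ΔF = 5.03 W/m²; ΔT = 2.4 K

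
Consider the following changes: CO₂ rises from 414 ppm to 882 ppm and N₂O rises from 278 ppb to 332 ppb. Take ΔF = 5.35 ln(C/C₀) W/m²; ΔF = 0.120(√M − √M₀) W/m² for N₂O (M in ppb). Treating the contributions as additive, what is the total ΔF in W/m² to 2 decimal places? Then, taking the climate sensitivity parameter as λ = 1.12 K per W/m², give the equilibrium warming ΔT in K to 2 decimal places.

ΔF = 4.23 W/m²; ΔT = 4.74 K

CO₂: 5.35 × ln(882/414) = 5.35 × ln(2.13043) = 5.35 × 0.75632 = 4.0463 W/m².
N₂O: 0.120 × (√332 − √278) = 0.120 × (18.2209 − 16.6733) = 0.120 × 1.5476 = 0.1857 W/m².
Total ΔF = 4.0463 + 0.1857 = 4.2320 W/m².
ΔT = λ ΔF = 1.12 × 4.23 = 4.7376 K.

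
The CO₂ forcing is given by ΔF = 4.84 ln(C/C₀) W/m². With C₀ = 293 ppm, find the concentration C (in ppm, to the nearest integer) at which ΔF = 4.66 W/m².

Set 4.84 ln(C/293) = 4.66, so ln(C/293) = 4.66/4.84 = 0.96281.
Then C/293 = e^0.96281 = 2.61905, giving C = 293 × 2.61905 = 767.38 ppm.

C ≈ 767 ppm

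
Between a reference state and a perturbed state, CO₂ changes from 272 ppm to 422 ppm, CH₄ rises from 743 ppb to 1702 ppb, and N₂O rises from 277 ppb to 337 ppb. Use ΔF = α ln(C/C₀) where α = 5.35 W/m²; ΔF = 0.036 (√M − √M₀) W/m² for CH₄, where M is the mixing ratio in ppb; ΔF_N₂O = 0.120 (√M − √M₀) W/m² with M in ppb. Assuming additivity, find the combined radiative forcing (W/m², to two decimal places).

CO₂: 5.35 × ln(422/272) = 5.35 × ln(1.55147) = 5.35 × 0.43920 = 2.3497 W/m².
CH₄: 0.036 × (√1702 − √743) = 0.036 × (41.2553 − 27.2580) = 0.036 × 13.9973 = 0.5039 W/m².
N₂O: 0.120 × (√337 − √277) = 0.120 × (18.3576 − 16.6433) = 0.120 × 1.7143 = 0.2057 W/m².
Total ΔF = 2.3497 + 0.5039 + 0.2057 = 3.0593 W/m².

ΔF = 3.06 W/m²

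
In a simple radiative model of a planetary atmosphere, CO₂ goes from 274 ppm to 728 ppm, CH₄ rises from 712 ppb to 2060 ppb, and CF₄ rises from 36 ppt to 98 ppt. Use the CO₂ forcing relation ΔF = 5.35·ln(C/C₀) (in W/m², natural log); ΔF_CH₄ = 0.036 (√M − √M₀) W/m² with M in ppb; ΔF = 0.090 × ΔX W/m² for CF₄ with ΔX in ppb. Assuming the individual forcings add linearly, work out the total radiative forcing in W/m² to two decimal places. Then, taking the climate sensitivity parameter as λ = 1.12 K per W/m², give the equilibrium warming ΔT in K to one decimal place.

CO₂: 5.35 × ln(728/274) = 5.35 × ln(2.65693) = 5.35 × 0.97717 = 5.2279 W/m².
CH₄: 0.036 × (√2060 − √712) = 0.036 × (45.3872 − 26.6833) = 0.036 × 18.7039 = 0.6733 W/m².
CF₄: Δ = 98 − 36 = 62 ppt = 0.062 ppb; ΔF = 0.090 × 0.062 = 0.0056 W/m².
Total ΔF = 5.2279 + 0.6733 + 0.0056 = 5.9068 W/m².
ΔT = λ ΔF = 1.12 × 5.91 = 6.6192 K.

ΔF = 5.91 W/m²; ΔT = 6.6 K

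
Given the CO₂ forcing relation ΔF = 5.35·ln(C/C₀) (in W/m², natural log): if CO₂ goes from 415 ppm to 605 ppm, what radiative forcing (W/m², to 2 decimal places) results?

CO₂ absorption bands are partially saturated, so forcing scales with the logarithm of the concentration ratio.
CO₂: 5.35 × ln(605/415) = 5.35 × ln(1.45783) = 5.35 × 0.37695 = 2.0167 W/m².

ΔF = 2.02 W/m²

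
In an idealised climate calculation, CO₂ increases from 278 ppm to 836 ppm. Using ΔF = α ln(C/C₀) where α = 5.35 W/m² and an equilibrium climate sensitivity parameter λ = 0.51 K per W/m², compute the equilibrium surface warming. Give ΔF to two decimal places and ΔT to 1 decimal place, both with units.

CO₂: 5.35 × ln(836/278) = 5.35 × ln(3.00719) = 5.35 × 1.10101 = 5.8904 W/m².
ΔT = λ ΔF = 0.51 × 5.89 = 3.0039 K.

ΔF = 5.89 W/m²; ΔT = 3.0 K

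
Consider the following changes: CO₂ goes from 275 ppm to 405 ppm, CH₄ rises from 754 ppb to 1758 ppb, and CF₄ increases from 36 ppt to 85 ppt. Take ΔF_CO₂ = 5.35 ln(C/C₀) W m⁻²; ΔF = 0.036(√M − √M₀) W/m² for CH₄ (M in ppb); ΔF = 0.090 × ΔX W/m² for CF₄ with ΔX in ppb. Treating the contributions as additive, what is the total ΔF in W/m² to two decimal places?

CO₂: 5.35 × ln(405/275) = 5.35 × ln(1.47273) = 5.35 × 0.38712 = 2.0711 W/m².
CH₄: 0.036 × (√1758 − √754) = 0.036 × (41.9285 − 27.4591) = 0.036 × 14.4694 = 0.5209 W/m².
CF₄: Δ = 85 − 36 = 49 ppt = 0.049 ppb; ΔF = 0.090 × 0.049 = 0.0044 W/m².
Total ΔF = 2.0711 + 0.5209 + 0.0044 = 2.5964 W/m².

ΔF = 2.60 W/m²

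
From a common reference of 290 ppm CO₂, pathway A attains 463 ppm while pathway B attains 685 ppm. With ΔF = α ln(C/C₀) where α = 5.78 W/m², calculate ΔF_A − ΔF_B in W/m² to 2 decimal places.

ΔF_A − ΔF_B = -2.26 W/m²

ΔF_A = 5.78 ln(463/290) = 5.78 × 0.46785 = 2.7042 W/m².
ΔF_B = 5.78 ln(685/290) = 5.78 × 0.85954 = 4.9681 W/m².
Difference: 2.7042 − 4.9681 = -2.2639 W/m².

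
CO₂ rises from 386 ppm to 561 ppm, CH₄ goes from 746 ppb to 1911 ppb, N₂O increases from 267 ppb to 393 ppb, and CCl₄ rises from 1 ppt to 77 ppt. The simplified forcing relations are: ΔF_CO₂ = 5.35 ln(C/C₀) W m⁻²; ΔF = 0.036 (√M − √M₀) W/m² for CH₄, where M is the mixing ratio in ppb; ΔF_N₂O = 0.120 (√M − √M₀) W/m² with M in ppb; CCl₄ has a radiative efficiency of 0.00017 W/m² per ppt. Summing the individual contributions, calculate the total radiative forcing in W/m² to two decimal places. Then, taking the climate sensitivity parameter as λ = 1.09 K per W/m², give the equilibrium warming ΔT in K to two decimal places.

CO₂: 5.35 × ln(561/386) = 5.35 × ln(1.45337) = 5.35 × 0.37388 = 2.0003 W/m².
CH₄: 0.036 × (√1911 − √746) = 0.036 × (43.7150 − 27.3130) = 0.036 × 16.4020 = 0.5905 W/m².
N₂O: 0.120 × (√393 − √267) = 0.120 × (19.8242 − 16.3401) = 0.120 × 3.4841 = 0.4181 W/m².
CCl₄: ΔF = 0.00017 × (77 − 1) = 0.00017 × 76 = 0.0129 W/m².
Total ΔF = 2.0003 + 0.5905 + 0.4181 + 0.0129 = 3.0218 W/m².
ΔT = λ ΔF = 1.09 × 3.02 = 3.2918 K.

ΔF = 3.02 W/m²; ΔT = 3.29 K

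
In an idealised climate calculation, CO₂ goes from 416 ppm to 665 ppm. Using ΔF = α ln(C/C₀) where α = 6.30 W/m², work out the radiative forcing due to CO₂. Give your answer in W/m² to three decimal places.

ΔF = 2.955 W/m²

CO₂ absorption bands are partially saturated, so forcing scales with the logarithm of the concentration ratio.
CO₂: 6.30 × ln(665/416) = 6.30 × ln(1.59856) = 6.30 × 0.46910 = 2.9553 W/m².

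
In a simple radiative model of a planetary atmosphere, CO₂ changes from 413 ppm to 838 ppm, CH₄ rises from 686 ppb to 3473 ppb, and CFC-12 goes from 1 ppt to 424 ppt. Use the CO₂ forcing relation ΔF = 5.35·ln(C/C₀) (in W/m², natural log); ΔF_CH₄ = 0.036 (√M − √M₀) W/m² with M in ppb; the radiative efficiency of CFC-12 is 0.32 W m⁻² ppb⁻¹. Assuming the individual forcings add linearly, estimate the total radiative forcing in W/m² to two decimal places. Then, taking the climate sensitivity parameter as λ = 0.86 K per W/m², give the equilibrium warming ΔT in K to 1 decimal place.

ΔF = 5.10 W/m²; ΔT = 4.4 K

CO₂: 5.35 × ln(838/413) = 5.35 × ln(2.02906) = 5.35 × 0.70757 = 3.7855 W/m².
CH₄: 0.036 × (√3473 − √686) = 0.036 × (58.9322 − 26.1916) = 0.036 × 32.7406 = 1.1787 W/m².
CFC-12: Δ = 424 − 1 = 423 ppt = 0.423 ppb; ΔF = 0.32 × 0.423 = 0.1354 W/m².
Total ΔF = 3.7855 + 1.1787 + 0.1354 = 5.0996 W/m².
ΔT = λ ΔF = 0.86 × 5.10 = 4.3860 K.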